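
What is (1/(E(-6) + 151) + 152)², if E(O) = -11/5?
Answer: 12790026649/553536 ≈ 23106.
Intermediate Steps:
E(O) = -11/5 (E(O) = -11*⅕ = -11/5)
(1/(E(-6) + 151) + 152)² = (1/(-11/5 + 151) + 152)² = (1/(744/5) + 152)² = (5/744 + 152)² = (113093/744)² = 12790026649/553536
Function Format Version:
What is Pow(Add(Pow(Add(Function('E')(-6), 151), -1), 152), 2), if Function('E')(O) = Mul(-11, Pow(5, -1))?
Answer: Rational(12790026649, 553536) ≈ 23106.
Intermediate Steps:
Function('E')(O) = Rational(-11, 5) (Function('E')(O) = Mul(-11, Rational(1, 5)) = Rational(-11, 5))
Pow(Add(Pow(Add(Function('E')(-6), 151), -1), 152), 2) = Pow(Add(Pow(Add(Rational(-11, 5), 151), -1), 152), 2) = Pow(Add(Pow(Rational(744, 5), -1), 152), 2) = Pow(Add(Rational(5, 744), 152), 2) = Pow(Rational(113093, 744), 2) = Rational(12790026649, 553536)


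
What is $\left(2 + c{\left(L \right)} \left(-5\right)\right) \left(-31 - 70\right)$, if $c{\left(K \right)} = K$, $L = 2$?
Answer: $808$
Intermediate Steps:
$\left(2 + c{\left(L \right)} \left(-5\right)\right) \left(-31 - 70\right) = \left(2 + 2 \left(-5\right)\right) \left(-31 - 70\right) = \left(2 - 10\right) \left(-101\right) = \left(-8\right) \left(-101\right) = 808$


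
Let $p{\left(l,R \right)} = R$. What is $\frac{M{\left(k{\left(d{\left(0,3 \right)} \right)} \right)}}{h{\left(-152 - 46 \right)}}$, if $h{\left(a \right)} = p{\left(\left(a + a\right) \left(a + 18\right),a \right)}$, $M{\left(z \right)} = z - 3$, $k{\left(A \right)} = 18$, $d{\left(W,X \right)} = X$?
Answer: $- \frac{5}{66} \approx -0.075758$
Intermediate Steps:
$M{\left(z \right)} = -3 + z$
$h{\left(a \right)} = a$
$\frac{M{\left(k{\left(d{\left(0,3 \right)} \right)} \right)}}{h{\left(-152 - 46 \right)}} = \frac{-3 + 18}{-152 - 46} = \frac{15}{-198} = 15 \left(- \frac{1}{198}\right) = - \frac{5}{66}$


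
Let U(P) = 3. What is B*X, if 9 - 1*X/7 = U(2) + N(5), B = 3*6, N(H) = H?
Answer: 126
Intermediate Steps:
B = 18
X = 7 (X = 63 - 7*(3 + 5) = 63 - 7*8 = 63 - 56 = 7)
B*X = 18*7 = 126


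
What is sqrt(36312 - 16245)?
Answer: sqrt(20067) ≈ 141.66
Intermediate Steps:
sqrt(36312 - 16245) = sqrt(20067)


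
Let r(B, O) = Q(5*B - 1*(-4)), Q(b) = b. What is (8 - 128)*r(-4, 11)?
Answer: 1920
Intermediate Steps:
r(B, O) = 4 + 5*B (r(B, O) = 5*B - 1*(-4) = 5*B + 4 = 4 + 5*B)
(8 - 128)*r(-4, 11) = (8 - 128)*(4 + 5*(-4)) = -120*(4 - 20) = -120*(-16) = 1920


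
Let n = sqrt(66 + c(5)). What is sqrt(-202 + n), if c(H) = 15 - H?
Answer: sqrt(-202 + 2*sqrt(19)) ≈ 13.903*I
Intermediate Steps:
n = 2*sqrt(19) (n = sqrt(66 + (15 - 1*5)) = sqrt(66 + (15 - 5)) = sqrt(66 + 10) = sqrt(76) = 2*sqrt(19) ≈ 8.7178)
sqrt(-202 + n) = sqrt(-202 + 2*sqrt(19))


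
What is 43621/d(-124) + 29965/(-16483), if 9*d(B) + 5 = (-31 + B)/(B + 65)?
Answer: -381795819833/2307620 ≈ -1.6545e+5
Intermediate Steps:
d(B) = -5/9 + (-31 + B)/(9*(65 + B)) (d(B) = -5/9 + ((-31 + B)/(B + 65))/9 = -5/9 + ((-31 + B)/(65 + B))/9 = -5/9 + (-31 + B)/(9*(65 + B)))
43621/d(-124) + 29965/(-16483) = 43621/((4*(-89 - 1*(-124))/(9*(65 - 124)))) + 29965/(-16483) = 43621/(((4/9)*(-89 + 124)/(-59))) + 29965*(-1/16483) = 43621/(((4/9)*(-1/59)*35)) - 29965/16483 = 43621/(-140/531) - 29965/16483 = 43621*(-531/140) - 29965/16483 = -23162751/140 - 29965/16483 = -381795819833/2307620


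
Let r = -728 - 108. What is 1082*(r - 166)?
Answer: -1084164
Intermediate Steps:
r = -836
1082*(r - 166) = 1082*(-836 - 166) = 1082*(-1002) = -1084164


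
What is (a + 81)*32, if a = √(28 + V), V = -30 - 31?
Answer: 2592 + 32*I*√33 ≈ 2592.0 + 183.83*I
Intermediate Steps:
V = -61
a = I*√33 (a = √(28 - 61) = √(-33) = I*√33 ≈ 5.7446*I)
(a + 81)*32 = (I*√33 + 81)*32 = (81 + I*√33)*32 = 2592 + 32*I*√33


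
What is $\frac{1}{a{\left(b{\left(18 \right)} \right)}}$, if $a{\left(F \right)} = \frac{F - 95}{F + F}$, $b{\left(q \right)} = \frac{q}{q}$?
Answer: $- \frac{1}{47} \approx -0.021277$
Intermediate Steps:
$b{\left(q \right)} = 1$
$a{\left(F \right)} = \frac{-95 + F}{2 F}$
$\frac{1}{a{\left(b{\left(18 \right)} \right)}} = \frac{1}{\frac{1}{2} \cdot 1^{-1} \left(-95 + 1\right)} = \frac{1}{\frac{1}{2} \cdot 1 \left(-94\right)} = \frac{1}{-47} = - \frac{1}{47}$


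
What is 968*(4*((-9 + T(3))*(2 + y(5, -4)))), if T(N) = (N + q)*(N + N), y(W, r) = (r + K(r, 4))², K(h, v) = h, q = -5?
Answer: -5366592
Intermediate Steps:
y(W, r) = 4*r² (y(W, r) = (r + r)² = (2*r)² = 4*r²)
T(N) = 2*N*(-5 + N) (T(N) = (N - 5)*(N + N) = (-5 + N)*(2*N) = 2*N*(-5 + N))
968*(4*((-9 + T(3))*(2 + y(5, -4)))) = 968*(4*((-9 + 2*3*(-5 + 3))*(2 + 4*(-4)²))) = 968*(4*((-9 + 2*3*(-2))*(2 + 4*16))) = 968*(4*((-9 - 12)*(2 + 64))) = 968*(4*(-21*66)) = 968*(4*(-1386)) = 968*(-5544) = -5366592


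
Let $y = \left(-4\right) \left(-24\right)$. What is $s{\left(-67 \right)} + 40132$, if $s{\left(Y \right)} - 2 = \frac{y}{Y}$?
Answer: $\frac{2688882}{67} \approx 40133.0$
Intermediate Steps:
$y = 96$
$s{\left(Y \right)} = 2 + \frac{96}{Y}$
$s{\left(-67 \right)} + 40132 = \left(2 + \frac{96}{-67}\right) + 40132 = \left(2 + 96 \left(- \frac{1}{67}\right)\right) + 40132 = \left(2 - \frac{96}{67}\right) + 40132 = \frac{38}{67} + 40132 = \frac{2688882}{67}$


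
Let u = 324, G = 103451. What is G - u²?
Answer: -1525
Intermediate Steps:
G - u² = 103451 - 1*324² = 103451 - 1*104976 = 103451 - 104976 = -1525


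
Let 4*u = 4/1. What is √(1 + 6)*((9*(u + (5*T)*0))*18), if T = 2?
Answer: 162*√7 ≈ 428.61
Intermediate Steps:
u = 1 (u = (4/1)/4 = (4*1)/4 = (¼)*4 = 1)
√(1 + 6)*((9*(u + (5*T)*0))*18) = √(1 + 6)*((9*(1 + (5*2)*0))*18) = √7*((9*(1 + 10*0))*18) = √7*((9*(1 + 0))*18) = √7*((9*1)*18) = √7*(9*18) = √7*162 = 162*√7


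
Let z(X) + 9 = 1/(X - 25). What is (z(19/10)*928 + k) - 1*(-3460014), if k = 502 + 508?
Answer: 797557952/231 ≈ 3.4526e+6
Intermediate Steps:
k = 1010
z(X) = -9 + 1/(-25 + X) (z(X) = -9 + 1/(X - 25) = -9 + 1/(-25 + X))
(z(19/10)*928 + k) - 1*(-3460014) = (((226 - 171/10)/(-25 + 19/10))*928 + 1010) - 1*(-3460014) = (((226 - 171/10)/(-25 + 19*(⅒)))*928 + 1010) + 3460014 = (((226 - 9*19/10)/(-25 + 19/10))*928 + 1010) + 3460014 = (((226 - 171/10)/(-231/10))*928 + 1010) + 3460014 = (-10/231*2089/10*928 + 1010) + 3460014 = (-2089/231*928 + 1010) + 3460014 = (-1938592/231 + 1010) + 3460014 = -1705282/231 + 3460014 = 797557952/231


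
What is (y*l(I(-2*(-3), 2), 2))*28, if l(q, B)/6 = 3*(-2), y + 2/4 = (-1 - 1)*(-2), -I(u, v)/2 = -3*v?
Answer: -3528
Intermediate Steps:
I(u, v) = 6*v (I(u, v) = -(-6)*v = 6*v)
y = 7/2 (y = -½ + (-1 - 1)*(-2) = -½ - 2*(-2) = -½ + 4 = 7/2 ≈ 3.5000)
l(q, B) = -36 (l(q, B) = 6*(3*(-2)) = 6*(-6) = -36)
(y*l(I(-2*(-3), 2), 2))*28 = ((7/2)*(-36))*28 = -126*28 = -3528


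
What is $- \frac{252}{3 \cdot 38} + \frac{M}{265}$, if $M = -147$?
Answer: $- \frac{13923}{5035} \approx -2.7652$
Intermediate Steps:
$- \frac{252}{3 \cdot 38} + \frac{M}{265} = - \frac{252}{3 \cdot 38} - \frac{147}{265} = - \frac{252}{114} - \frac{147}{265} = \left(-252\right) \frac{1}{114} - \frac{147}{265} = - \frac{42}{19} - \frac{147}{265} = - \frac{13923}{5035}$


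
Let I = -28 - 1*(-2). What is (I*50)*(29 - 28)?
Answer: -1300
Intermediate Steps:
I = -26 (I = -28 + 2 = -26)
(I*50)*(29 - 28) = (-26*50)*(29 - 28) = -1300*1 = -1300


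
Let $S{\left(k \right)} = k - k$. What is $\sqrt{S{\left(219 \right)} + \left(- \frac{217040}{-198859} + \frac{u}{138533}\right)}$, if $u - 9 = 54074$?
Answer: $\frac{\sqrt{1124588827713327154599}}{27548533847} \approx 1.2173$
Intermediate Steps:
$u = 54083$ ($u = 9 + 54074 = 54083$)
$S{\left(k \right)} = 0$
$\sqrt{S{\left(219 \right)} + \left(- \frac{217040}{-198859} + \frac{u}{138533}\right)} = \sqrt{0 + \left(- \frac{217040}{-198859} + \frac{54083}{138533}\right)} = \sqrt{0 + \left(\left(-217040\right) \left(- \frac{1}{198859}\right) + 54083 \cdot \frac{1}{138533}\right)} = \sqrt{0 + \left(\frac{217040}{198859} + \frac{54083}{138533}\right)} = \sqrt{0 + \frac{40822093617}{27548533847}} = \sqrt{\frac{40822093617}{27548533847}} = \frac{\sqrt{1124588827713327154599}}{27548533847}$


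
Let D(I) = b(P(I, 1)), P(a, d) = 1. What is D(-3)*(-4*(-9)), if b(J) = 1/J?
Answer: 36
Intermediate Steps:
b(J) = 1/J
D(I) = 1 (D(I) = 1/1 = 1)
D(-3)*(-4*(-9)) = 1*(-4*(-9)) = 1*36 = 36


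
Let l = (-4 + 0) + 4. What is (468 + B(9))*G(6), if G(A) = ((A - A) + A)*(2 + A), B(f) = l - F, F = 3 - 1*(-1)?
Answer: 22272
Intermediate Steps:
F = 4 (F = 3 + 1 = 4)
l = 0 (l = -4 + 4 = 0)
B(f) = -4 (B(f) = 0 - 1*4 = 0 - 4 = -4)
G(A) = A*(2 + A) (G(A) = (0 + A)*(2 + A) = A*(2 + A))
(468 + B(9))*G(6) = (468 - 4)*(6*(2 + 6)) = 464*(6*8) = 464*48 = 22272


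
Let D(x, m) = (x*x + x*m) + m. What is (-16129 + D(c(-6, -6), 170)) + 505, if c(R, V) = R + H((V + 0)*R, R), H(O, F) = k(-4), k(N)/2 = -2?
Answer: -17054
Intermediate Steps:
k(N) = -4 (k(N) = 2*(-2) = -4)
H(O, F) = -4
c(R, V) = -4 + R (c(R, V) = R - 4 = -4 + R)
D(x, m) = m + x**2 + m*x (D(x, m) = (x**2 + m*x) + m = m + x**2 + m*x)
(-16129 + D(c(-6, -6), 170)) + 505 = (-16129 + (170 + (-4 - 6)**2 + 170*(-4 - 6))) + 505 = (-16129 + (170 + (-10)**2 + 170*(-10))) + 505 = (-16129 + (170 + 100 - 1700)) + 505 = (-16129 - 1430) + 505 = -17559 + 505 = -17054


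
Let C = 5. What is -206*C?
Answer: -1030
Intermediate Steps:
-206*C = -206*5 = -1030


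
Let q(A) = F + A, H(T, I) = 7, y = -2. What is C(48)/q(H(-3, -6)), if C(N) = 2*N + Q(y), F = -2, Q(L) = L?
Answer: 94/5 ≈ 18.800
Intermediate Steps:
q(A) = -2 + A
C(N) = -2 + 2*N (C(N) = 2*N - 2 = -2 + 2*N)
C(48)/q(H(-3, -6)) = (-2 + 2*48)/(-2 + 7) = (-2 + 96)/5 = 94*(1/5) = 94/5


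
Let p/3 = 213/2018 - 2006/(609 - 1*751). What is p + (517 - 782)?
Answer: -31851139/143278 ≈ -222.30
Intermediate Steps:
p = 6117531/143278 (p = 3*(213/2018 - 2006/(609 - 1*751)) = 3*(213*(1/2018) - 2006/(609 - 751)) = 3*(213/2018 - 2006/(-142)) = 3*(213/2018 - 2006*(-1/142)) = 3*(213/2018 + 1003/71) = 3*(2039177/143278) = 6117531/143278 ≈ 42.697)
p + (517 - 782) = 6117531/143278 + (517 - 782) = 6117531/143278 - 265 = -31851139/143278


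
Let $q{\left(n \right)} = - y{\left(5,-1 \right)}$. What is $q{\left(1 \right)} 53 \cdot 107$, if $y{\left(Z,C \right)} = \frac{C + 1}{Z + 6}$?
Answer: $0$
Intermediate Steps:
$y{\left(Z,C \right)} = \frac{1 + C}{6 + Z}$
$q{\left(n \right)} = 0$ ($q{\left(n \right)} = - \frac{1 - 1}{6 + 5} = - \frac{0}{11} = \left(-1\right) 0 = 0$)
$q{\left(1 \right)} 53 \cdot 107 = 0 \cdot 53 \cdot 107 = 0 \cdot 107 = 0$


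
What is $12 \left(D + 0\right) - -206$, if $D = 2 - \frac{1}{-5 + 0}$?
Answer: $\frac{1162}{5} \approx 232.4$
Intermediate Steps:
$D = \frac{11}{5}$ ($D = 2 - \frac{1}{-5} = 2 - - \frac{1}{5} = 2 + \frac{1}{5} = \frac{11}{5} \approx 2.2$)
$12 \left(D + 0\right) - -206 = 12 \left(\frac{11}{5} + 0\right) - -206 = 12 \cdot \frac{11}{5} + 206 = \frac{132}{5} + 206 = \frac{1162}{5}$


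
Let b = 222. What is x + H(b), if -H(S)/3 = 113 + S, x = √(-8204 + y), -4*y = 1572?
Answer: -1005 + I*√8597 ≈ -1005.0 + 92.72*I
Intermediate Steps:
y = -393 (y = -¼*1572 = -393)
x = I*√8597 (x = √(-8204 - 393) = √(-8597) = I*√8597 ≈ 92.72*I)
H(S) = -339 - 3*S (H(S) = -3*(113 + S) = -339 - 3*S)
x + H(b) = I*√8597 + (-339 - 3*222) = I*√8597 + (-339 - 666) = I*√8597 - 1005 = -1005 + I*√8597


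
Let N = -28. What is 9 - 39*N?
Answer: 1101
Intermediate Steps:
9 - 39*N = 9 - 39*(-28) = 9 + 1092 = 1101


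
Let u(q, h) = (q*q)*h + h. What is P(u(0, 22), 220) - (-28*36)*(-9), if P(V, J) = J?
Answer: -8852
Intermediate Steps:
u(q, h) = h + h*q² (u(q, h) = q²*h + h = h*q² + h = h + h*q²)
P(u(0, 22), 220) - (-28*36)*(-9) = 220 - (-28*36)*(-9) = 220 - (-1008)*(-9) = 220 - 1*9072 = 220 - 9072 = -8852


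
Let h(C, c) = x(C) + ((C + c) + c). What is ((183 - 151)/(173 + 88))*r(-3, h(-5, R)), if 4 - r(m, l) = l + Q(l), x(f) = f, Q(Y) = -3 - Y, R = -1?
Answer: 224/261 ≈ 0.85824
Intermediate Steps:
h(C, c) = 2*C + 2*c (h(C, c) = C + ((C + c) + c) = C + (C + 2*c) = 2*C + 2*c)
r(m, l) = 7 (r(m, l) = 4 - (l + (-3 - l)) = 4 - 1*(-3) = 4 + 3 = 7)
((183 - 151)/(173 + 88))*r(-3, h(-5, R)) = ((183 - 151)/(173 + 88))*7 = (32/261)*7 = 224/261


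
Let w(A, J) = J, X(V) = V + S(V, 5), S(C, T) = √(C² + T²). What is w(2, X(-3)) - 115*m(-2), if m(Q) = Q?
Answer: 227 + √34 ≈ 232.83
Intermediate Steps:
X(V) = V + √(25 + V²) (X(V) = V + √(V² + 5²) = V + √(V² + 25) = V + √(25 + V²))
w(2, X(-3)) - 115*m(-2) = (-3 + √(25 + (-3)²)) - 115*(-2) = (-3 + √(25 + 9)) + 230 = (-3 + √34) + 230 = 227 + √34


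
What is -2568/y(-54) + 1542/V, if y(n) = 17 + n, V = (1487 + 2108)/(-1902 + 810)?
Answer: -53071008/133015 ≈ -398.99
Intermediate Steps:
V = -3595/1092 (V = 3595/(-1092) = 3595*(-1/1092) = -3595/1092 ≈ -3.2921)
-2568/y(-54) + 1542/V = -2568/(17 - 54) + 1542/(-3595/1092) = -2568/(-37) + 1542*(-1092/3595) = -2568*(-1/37) - 1683864/3595 = 2568/37 - 1683864/3595 = -53071008/133015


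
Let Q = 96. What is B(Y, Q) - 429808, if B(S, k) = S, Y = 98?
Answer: -429710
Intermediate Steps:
B(Y, Q) - 429808 = 98 - 429808 = -429710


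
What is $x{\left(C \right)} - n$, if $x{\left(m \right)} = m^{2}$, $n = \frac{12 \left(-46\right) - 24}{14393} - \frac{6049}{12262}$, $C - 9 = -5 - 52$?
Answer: $\frac{406720095833}{176486966} \approx 2304.5$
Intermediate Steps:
$C = -48$ ($C = 9 - 57 = -48$)
$n = - \frac{94126169}{176486966}$ ($n = \left(-552 - 24\right) \frac{1}{14393} - \frac{6049}{12262} = \left(-576\right) \frac{1}{14393} - \frac{6049}{12262} = - \frac{576}{14393} - \frac{6049}{12262} = - \frac{94126169}{176486966} \approx -0.53333$)
$x{\left(C \right)} - n = \left(-48\right)^{2} - - \frac{94126169}{176486966} = 2304 + \frac{94126169}{176486966} = \frac{406720095833}{176486966}$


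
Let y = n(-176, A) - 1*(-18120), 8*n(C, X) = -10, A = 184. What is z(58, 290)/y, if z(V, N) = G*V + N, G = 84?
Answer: 20648/72475 ≈ 0.28490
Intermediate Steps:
n(C, X) = -5/4 (n(C, X) = (1/8)*(-10) = -5/4)
z(V, N) = N + 84*V (z(V, N) = 84*V + N = N + 84*V)
y = 72475/4 (y = -5/4 - 1*(-18120) = -5/4 + 18120 = 72475/4 ≈ 18119.)
z(58, 290)/y = (290 + 84*58)/(72475/4) = (290 + 4872)*(4/72475) = 5162*(4/72475) = 20648/72475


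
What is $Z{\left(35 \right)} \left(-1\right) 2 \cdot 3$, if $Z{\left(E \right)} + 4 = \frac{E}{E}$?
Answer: $18$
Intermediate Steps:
$Z{\left(E \right)} = -3$ ($Z{\left(E \right)} = -4 + \frac{E}{E} = -4 + 1 = -3$)
$Z{\left(35 \right)} \left(-1\right) 2 \cdot 3 = - 3 \left(-1\right) 2 \cdot 3 = - 3 \left(\left(-2\right) 3\right) = \left(-3\right) \left(-6\right) = 18$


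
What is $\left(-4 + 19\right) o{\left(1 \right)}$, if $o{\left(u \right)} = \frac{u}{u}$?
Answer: $15$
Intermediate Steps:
$o{\left(u \right)} = 1$
$\left(-4 + 19\right) o{\left(1 \right)} = \left(-4 + 19\right) 1 = 15 \cdot 1 = 15$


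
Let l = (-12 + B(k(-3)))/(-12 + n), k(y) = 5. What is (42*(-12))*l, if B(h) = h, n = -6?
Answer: -196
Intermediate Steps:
l = 7/18 (l = (-12 + 5)/(-12 - 6) = -7/(-18) = -7*(-1/18) = 7/18 ≈ 0.38889)
(42*(-12))*l = (42*(-12))*(7/18) = -504*7/18 = -196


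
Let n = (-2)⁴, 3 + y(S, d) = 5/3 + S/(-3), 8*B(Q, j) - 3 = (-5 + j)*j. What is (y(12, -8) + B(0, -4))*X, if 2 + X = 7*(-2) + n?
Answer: 0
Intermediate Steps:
B(Q, j) = 3/8 + j*(-5 + j)/8 (B(Q, j) = 3/8 + ((-5 + j)*j)/8 = 3/8 + (j*(-5 + j))/8 = 3/8 + j*(-5 + j)/8)
y(S, d) = -4/3 - S/3 (y(S, d) = -3 + (5/3 + S/(-3)) = -3 + (5*(⅓) + S*(-⅓)) = -3 + (5/3 - S/3) = -4/3 - S/3)
n = 16
X = 0 (X = -2 + (7*(-2) + 16) = -2 + (-14 + 16) = -2 + 2 = 0)
(y(12, -8) + B(0, -4))*X = ((-4/3 - ⅓*12) + (3/8 - 5/8*(-4) + (⅛)*(-4)²))*0 = ((-4/3 - 4) + (3/8 + 5/2 + (⅛)*16))*0 = (-16/3 + (3/8 + 5/2 + 2))*0 = (-16/3 + 39/8)*0 = -11/24*0 = 0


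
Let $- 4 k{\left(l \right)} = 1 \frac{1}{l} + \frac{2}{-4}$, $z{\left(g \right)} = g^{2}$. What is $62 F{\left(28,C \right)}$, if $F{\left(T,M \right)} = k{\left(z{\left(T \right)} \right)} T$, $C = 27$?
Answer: $\frac{12121}{56} \approx 216.45$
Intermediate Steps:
$k{\left(l \right)} = \frac{1}{8} - \frac{1}{4 l}$ ($k{\left(l \right)} = - \frac{1 \frac{1}{l} + \frac{2}{-4}}{4} = - \frac{\frac{1}{l} + 2 \left(- \frac{1}{4}\right)}{4} = - \frac{\frac{1}{l} - \frac{1}{2}}{4} = - \frac{- \frac{1}{2} + \frac{1}{l}}{4} = \frac{1}{8} - \frac{1}{4 l}$)
$F{\left(T,M \right)} = \frac{-2 + T^{2}}{8 T}$ ($F{\left(T,M \right)} = \frac{-2 + T^{2}}{8 T^{2}} T = \frac{-2 + T^{2}}{8 T}$)
$62 F{\left(28,C \right)} = 62 \frac{-2 + 28^{2}}{8 \cdot 28} = 62 \cdot \frac{1}{8} \cdot \frac{1}{28} \left(-2 + 784\right) = 62 \cdot \frac{1}{8} \cdot \frac{1}{28} \cdot 782 = 62 \cdot \frac{391}{112} = \frac{12121}{56}$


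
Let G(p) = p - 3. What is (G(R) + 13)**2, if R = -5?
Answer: 25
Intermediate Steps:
G(p) = -3 + p
(G(R) + 13)**2 = ((-3 - 5) + 13)**2 = (-8 + 13)**2 = 5**2 = 25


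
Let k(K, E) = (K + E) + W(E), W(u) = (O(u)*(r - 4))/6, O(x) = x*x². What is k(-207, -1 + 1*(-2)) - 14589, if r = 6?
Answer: -14808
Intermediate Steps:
O(x) = x³
W(u) = u³/3 (W(u) = (u³*(6 - 4))/6 = (u³*2)*(⅙) = (2*u³)*(⅙) = u³/3)
k(K, E) = E + K + E³/3 (k(K, E) = (K + E) + E³/3 = (E + K) + E³/3 = E + K + E³/3)
k(-207, -1 + 1*(-2)) - 14589 = ((-1 + 1*(-2)) - 207 + (-1 + 1*(-2))³/3) - 14589 = ((-1 - 2) - 207 + (-1 - 2)³/3) - 14589 = (-3 - 207 + (⅓)*(-3)³) - 14589 = (-3 - 207 + (⅓)*(-27)) - 14589 = (-3 - 207 - 9) - 14589 = -219 - 14589 = -14808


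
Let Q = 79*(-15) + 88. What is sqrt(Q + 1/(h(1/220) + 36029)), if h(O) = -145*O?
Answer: 13*I*sqrt(16312247113645)/1585247 ≈ 33.121*I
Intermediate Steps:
Q = -1097 (Q = -1185 + 88 = -1097)
sqrt(Q + 1/(h(1/220) + 36029)) = sqrt(-1097 + 1/(-145/220 + 36029)) = sqrt(-1097 + 1/(-145*1/220 + 36029)) = sqrt(-1097 + 1/(-29/44 + 36029)) = sqrt(-1097 + 1/(1585247/44)) = sqrt(-1097 + 44/1585247) = sqrt(-1739015915/1585247) = 13*I*sqrt(16312247113645)/1585247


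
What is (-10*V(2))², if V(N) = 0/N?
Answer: 0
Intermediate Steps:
V(N) = 0
(-10*V(2))² = (-10*0)² = 0² = 0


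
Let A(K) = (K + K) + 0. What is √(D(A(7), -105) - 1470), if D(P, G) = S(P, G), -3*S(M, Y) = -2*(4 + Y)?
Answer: 2*I*√3459/3 ≈ 39.209*I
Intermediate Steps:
A(K) = 2*K (A(K) = 2*K + 0 = 2*K)
S(M, Y) = 8/3 + 2*Y/3 (S(M, Y) = -(-2)*(4 + Y)/3 = -(-8 - 2*Y)/3 = 8/3 + 2*Y/3)
D(P, G) = 8/3 + 2*G/3
√(D(A(7), -105) - 1470) = √((8/3 + (⅔)*(-105)) - 1470) = √((8/3 - 70) - 1470) = √(-202/3 - 1470) = √(-4612/3) = 2*I*√3459/3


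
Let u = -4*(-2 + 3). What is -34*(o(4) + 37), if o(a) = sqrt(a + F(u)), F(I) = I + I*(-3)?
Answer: -1258 - 68*sqrt(3) ≈ -1375.8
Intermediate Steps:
u = -4 (u = -4*1 = -4)
F(I) = -2*I (F(I) = I - 3*I = -2*I)
o(a) = sqrt(8 + a) (o(a) = sqrt(a - 2*(-4)) = sqrt(a + 8) = sqrt(8 + a))
-34*(o(4) + 37) = -34*(sqrt(8 + 4) + 37) = -34*(sqrt(12) + 37) = -34*(2*sqrt(3) + 37) = -34*(37 + 2*sqrt(3)) = -1258 - 68*sqrt(3)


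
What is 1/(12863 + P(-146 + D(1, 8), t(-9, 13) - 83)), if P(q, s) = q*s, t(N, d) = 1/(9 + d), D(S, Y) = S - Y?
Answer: 22/562211 ≈ 3.9131e-5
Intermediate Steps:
1/(12863 + P(-146 + D(1, 8), t(-9, 13) - 83)) = 1/(12863 + (-146 + (1 - 1*8))*(1/(9 + 13) - 83)) = 1/(12863 + (-146 + (1 - 8))*(1/22 - 83)) = 1/(12863 + (-146 - 7)*(1/22 - 83)) = 1/(12863 - 153*(-1825/22)) = 1/(12863 + 279225/22) = 1/(562211/22) = 22/562211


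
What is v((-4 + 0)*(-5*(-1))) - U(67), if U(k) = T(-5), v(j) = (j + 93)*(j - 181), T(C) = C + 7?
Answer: -14675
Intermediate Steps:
T(C) = 7 + C
v(j) = (-181 + j)*(93 + j) (v(j) = (93 + j)*(-181 + j) = (-181 + j)*(93 + j))
U(k) = 2 (U(k) = 7 - 5 = 2)
v((-4 + 0)*(-5*(-1))) - U(67) = (-16833 + ((-4 + 0)*(-5*(-1)))**2 - 88*(-4 + 0)*(-5*(-1))) - 1*2 = (-16833 + (-4*5)**2 - (-352)*5) - 2 = (-16833 + (-20)**2 - 88*(-20)) - 2 = (-16833 + 400 + 1760) - 2 = -14673 - 2 = -14675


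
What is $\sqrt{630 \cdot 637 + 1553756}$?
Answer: $\sqrt{1955066} \approx 1398.2$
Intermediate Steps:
$\sqrt{630 \cdot 637 + 1553756} = \sqrt{401310 + 1553756} = \sqrt{1955066}$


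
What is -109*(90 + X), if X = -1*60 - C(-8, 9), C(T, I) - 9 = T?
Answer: -3161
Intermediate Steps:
C(T, I) = 9 + T
X = -61 (X = -1*60 - (9 - 8) = -60 - 1*1 = -60 - 1 = -61)
-109*(90 + X) = -109*(90 - 61) = -109*29 = -3161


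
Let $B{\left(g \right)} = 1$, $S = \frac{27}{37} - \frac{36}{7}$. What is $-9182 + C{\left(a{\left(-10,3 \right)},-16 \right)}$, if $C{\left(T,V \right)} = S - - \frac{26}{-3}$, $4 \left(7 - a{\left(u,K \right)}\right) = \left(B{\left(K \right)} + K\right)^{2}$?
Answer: $- \frac{7144577}{777} \approx -9195.1$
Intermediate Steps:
$S = - \frac{1143}{259}$ ($S = 27 \cdot \frac{1}{37} - \frac{36}{7} = \frac{27}{37} - \frac{36}{7} = - \frac{1143}{259} \approx -4.4131$)
$a{\left(u,K \right)} = 7 - \frac{\left(1 + K\right)^{2}}{4}$
$C{\left(T,V \right)} = - \frac{10163}{777}$ ($C{\left(T,V \right)} = - \frac{1143}{259} - - \frac{26}{-3} = - \frac{1143}{259} - \left(-26\right) \left(- \frac{1}{3}\right) = - \frac{1143}{259} - \frac{26}{3} = - \frac{10163}{777}$)
$-9182 + C{\left(a{\left(-10,3 \right)},-16 \right)} = -9182 - \frac{10163}{777} = - \frac{7144577}{777}$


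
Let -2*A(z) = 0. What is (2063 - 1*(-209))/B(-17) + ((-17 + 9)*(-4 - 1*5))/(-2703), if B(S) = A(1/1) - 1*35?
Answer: -2047912/31535 ≈ -64.941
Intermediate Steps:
A(z) = 0 (A(z) = -½*0 = 0)
B(S) = -35 (B(S) = 0 - 1*35 = 0 - 35 = -35)
(2063 - 1*(-209))/B(-17) + ((-17 + 9)*(-4 - 1*5))/(-2703) = (2063 - 1*(-209))/(-35) + ((-17 + 9)*(-4 - 1*5))/(-2703) = (2063 + 209)*(-1/35) - 8*(-4 - 5)*(-1/2703) = 2272*(-1/35) - 8*(-9)*(-1/2703) = -2272/35 + 72*(-1/2703) = -2272/35 - 24/901 = -2047912/31535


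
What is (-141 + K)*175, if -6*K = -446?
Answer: -35000/3 ≈ -11667.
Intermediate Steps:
K = 223/3 (K = -1/6*(-446) = 223/3 ≈ 74.333)
(-141 + K)*175 = (-141 + 223/3)*175 = -200/3*175 = -35000/3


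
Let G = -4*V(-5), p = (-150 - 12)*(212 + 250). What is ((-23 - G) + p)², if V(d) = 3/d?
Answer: 140135676409/25 ≈ 5.6054e+9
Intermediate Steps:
p = -74844 (p = -162*462 = -74844)
G = 12/5 (G = -12/(-5) = -12*(-1)/5 = -4*(-⅗) = 12/5 ≈ 2.4000)
((-23 - G) + p)² = ((-23 - 1*12/5) - 74844)² = ((-23 - 12/5) - 74844)² = (-127/5 - 74844)² = (-374347/5)² = 140135676409/25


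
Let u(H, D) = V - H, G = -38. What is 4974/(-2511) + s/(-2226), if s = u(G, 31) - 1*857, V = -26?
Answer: -994481/621054 ≈ -1.6013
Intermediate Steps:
u(H, D) = -26 - H
s = -845 (s = (-26 - 1*(-38)) - 1*857 = (-26 + 38) - 857 = 12 - 857 = -845)
4974/(-2511) + s/(-2226) = 4974/(-2511) - 845/(-2226) = 4974*(-1/2511) - 845*(-1/2226) = -1658/837 + 845/2226 = -994481/621054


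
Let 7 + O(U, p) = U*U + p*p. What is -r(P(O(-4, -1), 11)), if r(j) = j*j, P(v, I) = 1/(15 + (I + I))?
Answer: -1/1369 ≈ -0.00073046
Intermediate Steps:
O(U, p) = -7 + U² + p² (O(U, p) = -7 + (U*U + p*p) = -7 + (U² + p²) = -7 + U² + p²)
P(v, I) = 1/(15 + 2*I)
r(j) = j²
-r(P(O(-4, -1), 11)) = -(1/(15 + 2*11))² = -(1/(15 + 22))² = -(1/37)² = -1*1/1369 = -1/1369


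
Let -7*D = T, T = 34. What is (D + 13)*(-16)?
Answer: -912/7 ≈ -130.29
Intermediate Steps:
D = -34/7 (D = -⅐*34 = -34/7 ≈ -4.8571)
(D + 13)*(-16) = (-34/7 + 13)*(-16) = (57/7)*(-16) = -912/7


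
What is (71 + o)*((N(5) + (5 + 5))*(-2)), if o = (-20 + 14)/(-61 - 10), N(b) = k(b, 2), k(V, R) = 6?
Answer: -161504/71 ≈ -2274.7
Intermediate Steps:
N(b) = 6
o = 6/71 (o = -6/(-71) = -6*(-1/71) = 6/71 ≈ 0.084507)
(71 + o)*((N(5) + (5 + 5))*(-2)) = (71 + 6/71)*((6 + (5 + 5))*(-2)) = 5047*((6 + 10)*(-2))/71 = 5047*(16*(-2))/71 = (5047/71)*(-32) = -161504/71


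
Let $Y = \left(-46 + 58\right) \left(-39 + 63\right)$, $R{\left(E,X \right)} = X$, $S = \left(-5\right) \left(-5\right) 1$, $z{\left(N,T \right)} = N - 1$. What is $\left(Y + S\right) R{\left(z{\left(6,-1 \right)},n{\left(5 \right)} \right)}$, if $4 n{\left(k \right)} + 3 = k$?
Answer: $\frac{313}{2} \approx 156.5$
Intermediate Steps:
$z{\left(N,T \right)} = -1 + N$
$S = 25$ ($S = 25 \cdot 1 = 25$)
$n{\left(k \right)} = - \frac{3}{4} + \frac{k}{4}$
$Y = 288$ ($Y = 12 \cdot 24 = 288$)
$\left(Y + S\right) R{\left(z{\left(6,-1 \right)},n{\left(5 \right)} \right)} = \left(288 + 25\right) \left(- \frac{3}{4} + \frac{1}{4} \cdot 5\right) = 313 \left(- \frac{3}{4} + \frac{5}{4}\right) = 313 \cdot \frac{1}{2} = \frac{313}{2}$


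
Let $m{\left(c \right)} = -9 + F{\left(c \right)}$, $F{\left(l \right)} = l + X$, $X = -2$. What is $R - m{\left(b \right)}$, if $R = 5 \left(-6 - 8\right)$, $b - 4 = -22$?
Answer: $-41$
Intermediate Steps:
$b = -18$ ($b = 4 - 22 = -18$)
$F{\left(l \right)} = -2 + l$ ($F{\left(l \right)} = l - 2 = -2 + l$)
$m{\left(c \right)} = -11 + c$ ($m{\left(c \right)} = -9 + \left(-2 + c\right) = -11 + c$)
$R = -70$ ($R = 5 \left(-14\right) = -70$)
$R - m{\left(b \right)} = -70 - \left(-11 - 18\right) = -70 - -29 = -70 + 29 = -41$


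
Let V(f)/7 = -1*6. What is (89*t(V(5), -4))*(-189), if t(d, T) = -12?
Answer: 201852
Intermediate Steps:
V(f) = -42 (V(f) = 7*(-1*6) = 7*(-6) = -42)
(89*t(V(5), -4))*(-189) = (89*(-12))*(-189) = -1068*(-189) = 201852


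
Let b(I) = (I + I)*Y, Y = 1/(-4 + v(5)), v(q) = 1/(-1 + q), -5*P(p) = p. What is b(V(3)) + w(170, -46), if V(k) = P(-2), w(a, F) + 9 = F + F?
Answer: -7591/75 ≈ -101.21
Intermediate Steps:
P(p) = -p/5
w(a, F) = -9 + 2*F (w(a, F) = -9 + (F + F) = -9 + 2*F)
V(k) = ⅖ (V(k) = -⅕*(-2) = ⅖)
Y = -4/15 (Y = 1/(-4 + 1/(-1 + 5)) = 1/(-4 + 1/4) = 1/(-4 + ¼) = 1/(-15/4) = -4/15 ≈ -0.26667)
b(I) = -8*I/15 (b(I) = (I + I)*(-4/15) = (2*I)*(-4/15) = -8*I/15)
b(V(3)) + w(170, -46) = -8/15*⅖ + (-9 + 2*(-46)) = -16/75 + (-9 - 92) = -16/75 - 101 = -7591/75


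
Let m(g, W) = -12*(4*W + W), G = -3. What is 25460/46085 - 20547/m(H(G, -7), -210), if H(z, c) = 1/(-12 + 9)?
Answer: -13913611/12903800 ≈ -1.0783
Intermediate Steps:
H(z, c) = -⅓ (H(z, c) = 1/(-3) = -⅓)
m(g, W) = -60*W
25460/46085 - 20547/m(H(G, -7), -210) = 25460/46085 - 20547/((-60*(-210))) = 25460*(1/46085) - 20547/12600 = 5092/9217 - 20547*1/12600 = 5092/9217 - 2283/1400 = -13913611/12903800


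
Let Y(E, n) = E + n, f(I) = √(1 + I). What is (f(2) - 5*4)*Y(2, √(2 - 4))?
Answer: -(2 + I*√2)*(20 - √3) ≈ -36.536 - 25.835*I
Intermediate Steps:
(f(2) - 5*4)*Y(2, √(2 - 4)) = (√(1 + 2) - 5*4)*(2 + √(2 - 4)) = (√3 - 20)*(2 + √(-2)) = (-20 + √3)*(2 + I*√2)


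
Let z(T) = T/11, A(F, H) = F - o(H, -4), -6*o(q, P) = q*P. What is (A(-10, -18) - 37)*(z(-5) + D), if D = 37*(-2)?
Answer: 28665/11 ≈ 2605.9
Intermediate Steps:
o(q, P) = -P*q/6 (o(q, P) = -q*P/6 = -P*q/6)
A(F, H) = F - 2*H/3 (A(F, H) = F - (-1)*(-4)*H/6 = F - 2*H/3)
D = -74
z(T) = T/11 (z(T) = T*(1/11) = T/11)
(A(-10, -18) - 37)*(z(-5) + D) = ((-10 - ⅔*(-18)) - 37)*((1/11)*(-5) - 74) = ((-10 + 12) - 37)*(-5/11 - 74) = (2 - 37)*(-819/11) = -35*(-819/11) = 28665/11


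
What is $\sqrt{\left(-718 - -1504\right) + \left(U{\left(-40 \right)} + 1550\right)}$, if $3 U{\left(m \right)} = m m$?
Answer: $\frac{4 \sqrt{1614}}{3} \approx 53.566$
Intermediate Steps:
$U{\left(m \right)} = \frac{m^{2}}{3}$ ($U{\left(m \right)} = \frac{m m}{3} = \frac{m^{2}}{3}$)
$\sqrt{\left(-718 - -1504\right) + \left(U{\left(-40 \right)} + 1550\right)} = \sqrt{\left(-718 - -1504\right) + \left(\frac{\left(-40\right)^{2}}{3} + 1550\right)} = \sqrt{\left(-718 + 1504\right) + \left(\frac{1}{3} \cdot 1600 + 1550\right)} = \sqrt{786 + \left(\frac{1600}{3} + 1550\right)} = \sqrt{786 + \frac{6250}{3}} = \sqrt{\frac{8608}{3}} = \frac{4 \sqrt{1614}}{3}$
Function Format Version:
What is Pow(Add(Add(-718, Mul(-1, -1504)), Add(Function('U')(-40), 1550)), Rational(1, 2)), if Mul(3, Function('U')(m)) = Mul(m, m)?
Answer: Mul(Rational(4, 3), Pow(1614, Rational(1, 2))) ≈ 53.566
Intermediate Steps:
Function('U')(m) = Mul(Rational(1, 3), Pow(m, 2)) (Function('U')(m) = Mul(Rational(1, 3), Mul(m, m)) = Mul(Rational(1, 3), Pow(m, 2)))
Pow(Add(Add(-718, Mul(-1, -1504)), Add(Function('U')(-40), 1550)), Rational(1, 2)) = Pow(Add(Add(-718, Mul(-1, -1504)), Add(Mul(Rational(1, 3), Pow(-40, 2)), 1550)), Rational(1, 2)) = Pow(Add(Add(-718, 1504), Add(Mul(Rational(1, 3), 1600), 1550)), Rational(1, 2)) = Pow(Add(786, Add(Rational(1600, 3), 1550)), Rational(1, 2)) = Pow(Add(786, Rational(6250, 3)), Rational(1, 2)) = Pow(Rational(8608, 3), Rational(1, 2)) = Mul(Rational(4, 3), Pow(1614, Rational(1, 2)))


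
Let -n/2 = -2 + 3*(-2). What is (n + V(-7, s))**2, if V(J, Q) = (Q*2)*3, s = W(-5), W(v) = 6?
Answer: 2704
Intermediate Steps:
s = 6
V(J, Q) = 6*Q (V(J, Q) = (2*Q)*3 = 6*Q)
n = 16 (n = -2*(-2 + 3*(-2)) = -2*(-2 - 6) = -2*(-8) = 16)
(n + V(-7, s))**2 = (16 + 6*6)**2 = (16 + 36)**2 = 52**2 = 2704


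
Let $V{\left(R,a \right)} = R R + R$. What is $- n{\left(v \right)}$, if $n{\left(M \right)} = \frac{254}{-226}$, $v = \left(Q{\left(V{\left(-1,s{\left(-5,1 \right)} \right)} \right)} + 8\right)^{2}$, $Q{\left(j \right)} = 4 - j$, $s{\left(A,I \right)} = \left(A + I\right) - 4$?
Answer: $\frac{127}{113} \approx 1.1239$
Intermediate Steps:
$s{\left(A,I \right)} = -4 + A + I$
$V{\left(R,a \right)} = R + R^{2}$ ($V{\left(R,a \right)} = R^{2} + R = R + R^{2}$)
$v = 144$ ($v = \left(\left(4 - - (1 - 1)\right) + 8\right)^{2} = \left(\left(4 - \left(-1\right) 0\right) + 8\right)^{2} = \left(\left(4 - 0\right) + 8\right)^{2} = \left(\left(4 + 0\right) + 8\right)^{2} = \left(4 + 8\right)^{2} = 12^{2} = 144$)
$n{\left(M \right)} = - \frac{127}{113}$ ($n{\left(M \right)} = 254 \left(- \frac{1}{226}\right) = - \frac{127}{113}$)
$- n{\left(v \right)} = \left(-1\right) \left(- \frac{127}{113}\right) = \frac{127}{113}$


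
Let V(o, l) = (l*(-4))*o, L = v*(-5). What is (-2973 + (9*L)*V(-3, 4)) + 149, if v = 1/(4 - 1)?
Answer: -3544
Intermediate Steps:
v = ⅓ (v = 1/3 = ⅓ ≈ 0.33333)
L = -5/3 (L = (⅓)*(-5) = -5/3 ≈ -1.6667)
V(o, l) = -4*l*o (V(o, l) = (-4*l)*o = -4*l*o)
(-2973 + (9*L)*V(-3, 4)) + 149 = (-2973 + (9*(-5/3))*(-4*4*(-3))) + 149 = (-2973 - 15*48) + 149 = (-2973 - 720) + 149 = -3693 + 149 = -3544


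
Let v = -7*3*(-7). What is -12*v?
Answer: -1764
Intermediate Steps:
v = 147 (v = -21*(-7) = 147)
-12*v = -12*147 = -1764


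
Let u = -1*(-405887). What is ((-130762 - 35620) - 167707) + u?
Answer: 71798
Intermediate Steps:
u = 405887
((-130762 - 35620) - 167707) + u = ((-130762 - 35620) - 167707) + 405887 = (-166382 - 167707) + 405887 = -334089 + 405887 = 71798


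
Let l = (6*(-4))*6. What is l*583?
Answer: -83952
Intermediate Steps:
l = -144 (l = -24*6 = -144)
l*583 = -144*583 = -83952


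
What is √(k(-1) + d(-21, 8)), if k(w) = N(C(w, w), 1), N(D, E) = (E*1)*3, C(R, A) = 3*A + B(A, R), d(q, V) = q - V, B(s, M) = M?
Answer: I*√26 ≈ 5.099*I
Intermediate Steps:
C(R, A) = R + 3*A (C(R, A) = 3*A + R = R + 3*A)
N(D, E) = 3*E (N(D, E) = E*3 = 3*E)
k(w) = 3 (k(w) = 3*1 = 3)
√(k(-1) + d(-21, 8)) = √(3 + (-21 - 1*8)) = √(3 + (-21 - 8)) = √(3 - 29) = √(-26) = I*√26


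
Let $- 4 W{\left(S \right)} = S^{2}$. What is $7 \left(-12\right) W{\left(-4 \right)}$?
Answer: $336$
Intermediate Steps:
$W{\left(S \right)} = - \frac{S^{2}}{4}$
$7 \left(-12\right) W{\left(-4 \right)} = 7 \left(-12\right) \left(- \frac{\left(-4\right)^{2}}{4}\right) = - 84 \left(\left(- \frac{1}{4}\right) 16\right) = \left(-84\right) \left(-4\right) = 336$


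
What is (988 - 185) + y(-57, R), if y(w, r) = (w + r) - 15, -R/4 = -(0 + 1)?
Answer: 735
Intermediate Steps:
R = 4 (R = -(-4)*(0 + 1) = -(-4) = -4*(-1) = 4)
y(w, r) = -15 + r + w (y(w, r) = (r + w) - 15 = -15 + r + w)
(988 - 185) + y(-57, R) = (988 - 185) + (-15 + 4 - 57) = 803 - 68 = 735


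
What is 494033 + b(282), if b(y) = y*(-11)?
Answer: 490931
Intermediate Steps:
b(y) = -11*y
494033 + b(282) = 494033 - 11*282 = 494033 - 3102 = 490931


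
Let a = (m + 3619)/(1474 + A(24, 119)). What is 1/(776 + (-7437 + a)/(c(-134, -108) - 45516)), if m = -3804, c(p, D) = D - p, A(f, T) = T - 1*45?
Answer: 70418520/54656284181 ≈ 0.0012884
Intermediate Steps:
A(f, T) = -45 + T (A(f, T) = T - 45 = -45 + T)
a = -185/1548 (a = (-3804 + 3619)/(1474 + (-45 + 119)) = -185/(1474 + 74) = -185/1548 ≈ -0.11951)
1/(776 + (-7437 + a)/(c(-134, -108) - 45516)) = 1/(776 + (-7437 - 185/1548)/((-108 - 1*(-134)) - 45516)) = 1/(776 - 11512661/(1548*((-108 + 134) - 45516))) = 1/(776 - 11512661/(1548*(26 - 45516))) = 1/(776 - 11512661/1548/(-45490)) = 1/(776 - 11512661/1548*(-1/45490)) = 1/(776 + 11512661/70418520) = 1/(54656284181/70418520) = 70418520/54656284181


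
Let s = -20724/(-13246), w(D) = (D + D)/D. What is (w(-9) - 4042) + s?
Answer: -26746558/6623 ≈ -4038.4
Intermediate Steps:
w(D) = 2 (w(D) = (2*D)/D = 2)
s = 10362/6623 (s = -20724*(-1/13246) = 10362/6623 ≈ 1.5645)
(w(-9) - 4042) + s = (2 - 4042) + 10362/6623 = -4040 + 10362/6623 = -26746558/6623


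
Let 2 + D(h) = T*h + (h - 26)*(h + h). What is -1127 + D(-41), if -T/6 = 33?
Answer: 12483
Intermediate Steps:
T = -198 (T = -6*33 = -198)
D(h) = -2 - 198*h + 2*h*(-26 + h) (D(h) = -2 + (-198*h + (h - 26)*(h + h)) = -2 + (-198*h + (-26 + h)*(2*h)) = -2 + (-198*h + 2*h*(-26 + h)) = -2 - 198*h + 2*h*(-26 + h))
-1127 + D(-41) = -1127 + (-2 - 250*(-41) + 2*(-41)**2) = -1127 + (-2 + 10250 + 2*1681) = -1127 + (-2 + 10250 + 3362) = -1127 + 13610 = 12483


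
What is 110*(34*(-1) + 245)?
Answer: 23210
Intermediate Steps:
110*(34*(-1) + 245) = 110*(-34 + 245) = 110*211 = 23210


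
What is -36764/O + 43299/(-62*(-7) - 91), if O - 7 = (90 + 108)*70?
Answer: 11996269/97069 ≈ 123.58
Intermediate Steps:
O = 13867 (O = 7 + (90 + 108)*70 = 7 + 198*70 = 7 + 13860 = 13867)
-36764/O + 43299/(-62*(-7) - 91) = -36764/13867 + 43299/(-62*(-7) - 91) = -36764*1/13867 + 43299/(434 - 91) = -5252/1981 + 43299/343 = 11996269/97069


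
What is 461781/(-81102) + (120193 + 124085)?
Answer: 6603657525/27034 ≈ 2.4427e+5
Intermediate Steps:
461781/(-81102) + (120193 + 124085) = 461781*(-1/81102) + 244278 = -153927/27034 + 244278 = 6603657525/27034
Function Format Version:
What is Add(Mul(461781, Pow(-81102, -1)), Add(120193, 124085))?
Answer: Rational(6603657525, 27034) ≈ 2.4427e+5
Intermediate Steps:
Add(Mul(461781, Pow(-81102, -1)), Add(120193, 124085)) = Add(Mul(461781, Rational(-1, 81102)), 244278) = Add(Rational(-153927, 27034), 244278) = Rational(6603657525, 27034)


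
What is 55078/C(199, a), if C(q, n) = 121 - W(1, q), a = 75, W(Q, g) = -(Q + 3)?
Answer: 55078/125 ≈ 440.62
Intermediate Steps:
W(Q, g) = -3 - Q (W(Q, g) = -(3 + Q) = -3 - Q)
C(q, n) = 125 (C(q, n) = 121 - (-3 - 1*1) = 121 - (-3 - 1) = 121 - 1*(-4) = 121 + 4 = 125)
55078/C(199, a) = 55078/125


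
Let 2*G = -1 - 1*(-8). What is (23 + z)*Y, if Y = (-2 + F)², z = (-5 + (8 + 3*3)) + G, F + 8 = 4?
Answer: 1386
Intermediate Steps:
F = -4 (F = -8 + 4 = -4)
G = 7/2 (G = (-1 - 1*(-8))/2 = (-1 + 8)/2 = (½)*7 = 7/2 ≈ 3.5000)
z = 31/2 (z = (-5 + (8 + 3*3)) + 7/2 = (-5 + (8 + 9)) + 7/2 = (-5 + 17) + 7/2 = 12 + 7/2 = 31/2 ≈ 15.500)
Y = 36 (Y = (-2 - 4)² = (-6)² = 36)
(23 + z)*Y = (23 + 31/2)*36 = (77/2)*36 = 1386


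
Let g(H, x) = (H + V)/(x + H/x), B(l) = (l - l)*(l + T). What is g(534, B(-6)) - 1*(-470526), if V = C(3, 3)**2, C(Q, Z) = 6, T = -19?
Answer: 470526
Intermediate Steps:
V = 36 (V = 6**2 = 36)
B(l) = 0 (B(l) = (l - l)*(l - 19) = 0*(-19 + l) = 0)
g(H, x) = (36 + H)/(x + H/x) (g(H, x) = (H + 36)/(x + H/x) = (36 + H)/(x + H/x))
g(534, B(-6)) - 1*(-470526) = 0*(36 + 534)/(534 + 0**2) - 1*(-470526) = 0*570/(534 + 0) + 470526 = 0*570/534 + 470526 = 0*(1/534)*570 + 470526 = 0 + 470526 = 470526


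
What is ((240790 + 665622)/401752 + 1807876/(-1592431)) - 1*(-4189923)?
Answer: 51549147235768023/12303121906 ≈ 4.1899e+6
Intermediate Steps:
((240790 + 665622)/401752 + 1807876/(-1592431)) - 1*(-4189923) = (906412*(1/401752) + 1807876*(-1/1592431)) + 4189923 = (17431/7726 - 1807876/1592431) + 4189923 = 13790014785/12303121906 + 4189923 = 51549147235768023/12303121906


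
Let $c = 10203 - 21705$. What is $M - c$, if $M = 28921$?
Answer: $40423$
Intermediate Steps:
$c = -11502$
$M - c = 28921 - -11502 = 28921 + 11502 = 40423$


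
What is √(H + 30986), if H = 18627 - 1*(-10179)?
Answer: 4*√3737 ≈ 244.52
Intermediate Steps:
H = 28806 (H = 18627 + 10179 = 28806)
√(H + 30986) = √(28806 + 30986) = √59792 = 4*√3737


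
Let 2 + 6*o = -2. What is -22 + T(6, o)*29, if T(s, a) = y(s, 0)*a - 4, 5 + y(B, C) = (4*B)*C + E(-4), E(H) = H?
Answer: 36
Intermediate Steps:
o = -⅔ (o = -⅓ + (⅙)*(-2) = -⅓ - ⅓ = -⅔ ≈ -0.66667)
y(B, C) = -9 + 4*B*C (y(B, C) = -5 + ((4*B)*C - 4) = -5 + (4*B*C - 4) = -5 + (-4 + 4*B*C) = -9 + 4*B*C)
T(s, a) = -4 - 9*a (T(s, a) = (-9 + 4*s*0)*a - 4 = (-9 + 0)*a - 4 = -9*a - 4 = -4 - 9*a)
-22 + T(6, o)*29 = -22 + (-4 - 9*(-⅔))*29 = -22 + (-4 + 6)*29 = -22 + 2*29 = -22 + 58 = 36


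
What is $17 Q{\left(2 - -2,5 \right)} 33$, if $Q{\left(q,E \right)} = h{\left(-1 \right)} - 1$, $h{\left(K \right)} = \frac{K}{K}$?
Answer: $0$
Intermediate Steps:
$h{\left(K \right)} = 1$
$Q{\left(q,E \right)} = 0$ ($Q{\left(q,E \right)} = 1 - 1 = 0$)
$17 Q{\left(2 - -2,5 \right)} 33 = 17 \cdot 0 \cdot 33 = 0 \cdot 33 = 0$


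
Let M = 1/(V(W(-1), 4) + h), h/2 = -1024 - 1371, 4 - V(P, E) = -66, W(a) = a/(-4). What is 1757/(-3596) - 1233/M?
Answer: 20927855203/3596 ≈ 5.8198e+6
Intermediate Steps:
W(a) = -a/4 (W(a) = a*(-¼) = -a/4)
V(P, E) = 70 (V(P, E) = 4 - 1*(-66) = 4 + 66 = 70)
h = -4790 (h = 2*(-1024 - 1371) = 2*(-2395) = -4790)
M = -1/4720 (M = 1/(70 - 4790) = 1/(-4720) = -1/4720 ≈ -0.00021186)
1757/(-3596) - 1233/M = 1757/(-3596) - 1233/(-1/4720) = 1757*(-1/3596) - 1233*(-4720) = -1757/3596 + 5819760 = 20927855203/3596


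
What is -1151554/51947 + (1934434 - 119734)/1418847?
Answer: -22313198802/1068186161 ≈ -20.889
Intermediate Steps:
-1151554/51947 + (1934434 - 119734)/1418847 = -1151554*1/51947 + 1814700*(1/1418847) = -1151554/51947 + 26300/20563 = -22313198802/1068186161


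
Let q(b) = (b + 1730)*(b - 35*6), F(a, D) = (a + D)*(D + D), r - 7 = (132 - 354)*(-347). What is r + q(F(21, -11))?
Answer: -572259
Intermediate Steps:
r = 77041 (r = 7 + (132 - 354)*(-347) = 7 - 222*(-347) = 7 + 77034 = 77041)
F(a, D) = 2*D*(D + a) (F(a, D) = (D + a)*(2*D) = 2*D*(D + a))
q(b) = (-210 + b)*(1730 + b) (q(b) = (1730 + b)*(b - 210) = (1730 + b)*(-210 + b) = (-210 + b)*(1730 + b))
r + q(F(21, -11)) = 77041 + (-363300 + (2*(-11)*(-11 + 21))² + 1520*(2*(-11)*(-11 + 21))) = 77041 + (-363300 + (2*(-11)*10)² + 1520*(2*(-11)*10)) = 77041 + (-363300 + (-220)² + 1520*(-220)) = 77041 + (-363300 + 48400 - 334400) = 77041 - 649300 = -572259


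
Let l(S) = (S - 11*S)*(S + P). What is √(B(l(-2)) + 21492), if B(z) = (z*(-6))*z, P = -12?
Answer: 2*I*√112227 ≈ 670.01*I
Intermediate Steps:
l(S) = -10*S*(-12 + S) (l(S) = (S - 11*S)*(S - 12) = (-10*S)*(-12 + S) = -10*S*(-12 + S))
B(z) = -6*z² (B(z) = (-6*z)*z = -6*z²)
√(B(l(-2)) + 21492) = √(-6*400*(12 - 1*(-2))² + 21492) = √(-6*400*(12 + 2)² + 21492) = √(-6*(10*(-2)*14)² + 21492) = √(-6*(-280)² + 21492) = √(-6*78400 + 21492) = √(-470400 + 21492) = √(-448908) = 2*I*√112227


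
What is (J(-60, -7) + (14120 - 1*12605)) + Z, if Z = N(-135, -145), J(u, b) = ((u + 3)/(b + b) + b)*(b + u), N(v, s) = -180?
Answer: 21437/14 ≈ 1531.2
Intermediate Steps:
J(u, b) = (b + u)*(b + (3 + u)/(2*b)) (J(u, b) = ((3 + u)/((2*b)) + b)*(b + u) = ((3 + u)*(1/(2*b)) + b)*(b + u) = ((3 + u)/(2*b) + b)*(b + u) = (b + (3 + u)/(2*b))*(b + u) = (b + u)*(b + (3 + u)/(2*b)))
Z = -180
(J(-60, -7) + (14120 - 1*12605)) + Z = ((1/2)*((-60)**2 + 3*(-60) - 7*(3 - 60 + 2*(-7)**2 + 2*(-7)*(-60)))/(-7) + (14120 - 1*12605)) - 180 = ((1/2)*(-1/7)*(3600 - 180 - 7*(3 - 60 + 2*49 + 840)) + (14120 - 12605)) - 180 = ((1/2)*(-1/7)*(3600 - 180 - 7*(3 - 60 + 98 + 840)) + 1515) - 180 = ((1/2)*(-1/7)*(3600 - 180 - 7*881) + 1515) - 180 = ((1/2)*(-1/7)*(3600 - 180 - 6167) + 1515) - 180 = ((1/2)*(-1/7)*(-2747) + 1515) - 180 = (2747/14 + 1515) - 180 = 23957/14 - 180 = 21437/14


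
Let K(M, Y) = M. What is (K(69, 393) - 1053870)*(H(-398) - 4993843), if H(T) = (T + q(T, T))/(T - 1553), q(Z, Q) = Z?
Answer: 10267169335045497/1951 ≈ 5.2625e+12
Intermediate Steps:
H(T) = 2*T/(-1553 + T) (H(T) = (T + T)/(T - 1553) = (2*T)/(-1553 + T) = 2*T/(-1553 + T))
(K(69, 393) - 1053870)*(H(-398) - 4993843) = (69 - 1053870)*(2*(-398)/(-1553 - 398) - 4993843) = -1053801*(2*(-398)/(-1951) - 4993843) = -1053801*(2*(-398)*(-1/1951) - 4993843) = -1053801*(796/1951 - 4993843) = -1053801*(-9742986897/1951) = 10267169335045497/1951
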